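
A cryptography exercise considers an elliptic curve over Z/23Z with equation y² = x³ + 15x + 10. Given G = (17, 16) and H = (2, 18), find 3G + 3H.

First 3G:
Repeated addition: build up to 3G.
2G: tangent at (17, 16): λ = (3·17² + 15)/(2·16) ≡ 8/9. 9⁻¹ ≡ 18 (mod 23), so λ ≡ 8·18 ≡ 6.
  x = λ² - 17 - 17 = 36 - 34 ≡ 2; y = λ·(17 - 2) - 16 ≡ 5. → (2, 5)
3G: (2, 5) + (17, 16). λ = (16 - 5)/(17 - 2) ≡ 11/15 mod 23. 15⁻¹ ≡ 20 (mod 23), so λ ≡ 13.
  x = λ² - 2 - 17 = 169 - 19 ≡ 12; y = λ·(2 - 12) - 5 ≡ 3. → (12, 3)
3G = (12, 3).
Next 3H:
Repeated addition: build up to 3H.
2H: tangent at (2, 18): λ = (3·2² + 15)/(2·18) ≡ 4/13. 13⁻¹ ≡ 16 (mod 23) since 13·16 = 208 ≡ 1, so λ ≡ 4·16 ≡ 18.
  x = λ² - 2 - 2 = 324 - 4 ≡ 21; y = λ·(2 - 21) - 18 ≡ 8. → (21, 8)
3H: (21, 8) + (2, 18). λ = (18 - 8)/(2 - 21) ≡ 10/4 mod 23. 4⁻¹ ≡ 6 (mod 23), so λ ≡ 14.
  x = λ² - 21 - 2 = 196 - 23 ≡ 12; y = λ·(21 - 12) - 8 ≡ 3. → (12, 3)
3H = (12, 3).
Finally 3G + 3H:
tangent at (12, 3): λ = (3·12² + 15)/(2·3) ≡ 10/6. 6⁻¹ ≡ 4 (mod 23) since 6·4 = 24 ≡ 1, so λ ≡ 10·4 ≡ 17.
  x = λ² - 12 - 12 = 289 - 24 ≡ 12; y = λ·(12 - 12) - 3 ≡ 20. → (12, 20)

(12, 20)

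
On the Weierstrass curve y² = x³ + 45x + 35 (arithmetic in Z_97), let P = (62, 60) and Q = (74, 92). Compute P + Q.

(62, 60) + (74, 92). λ = (92 - 60)/(74 - 62) ≡ 32/12 mod 97. 12⁻¹ ≡ 89 (mod 97) since 12·89 = 1068 ≡ 1, so λ ≡ 35.
  x = λ² - 62 - 74 = 1225 - 136 ≡ 22; y = λ·(62 - 22) - 60 ≡ 79. → (22, 79)

(22, 79)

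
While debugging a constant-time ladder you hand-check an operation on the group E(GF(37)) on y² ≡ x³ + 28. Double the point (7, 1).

(14, 21)

tangent at (7, 1): λ = (3·7² + 0)/(2·1) ≡ 36/2. 2⁻¹ ≡ 19 (mod 37) since 2·19 = 38 ≡ 1, so λ ≡ 36·19 ≡ 18.
  x = λ² - 7 - 7 = 324 - 14 ≡ 14; y = λ·(7 - 14) - 1 ≡ 21. → (14, 21)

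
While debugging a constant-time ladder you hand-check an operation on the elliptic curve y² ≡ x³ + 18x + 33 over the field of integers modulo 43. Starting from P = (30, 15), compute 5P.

Repeated addition: build up to 5P.
2P: tangent at (30, 15): λ = (3·30² + 18)/(2·15) ≡ 9/30. 30⁻¹ ≡ 33 (mod 43), so λ ≡ 9·33 ≡ 39.
  x = λ² - 30 - 30 = 1521 - 60 ≡ 42; y = λ·(30 - 42) - 15 ≡ 33. → (42, 33)
3P: (42, 33) + (30, 15). λ = (15 - 33)/(30 - 42) ≡ 25/31 mod 43. 31⁻¹ ≡ 25 (mod 43) since 31·25 = 775 ≡ 1, so λ ≡ 23.
  x = λ² - 42 - 30 = 529 - 72 ≡ 27; y = λ·(42 - 27) - 33 ≡ 11. → (27, 11)
4P: (27, 11) + (30, 15). λ = (15 - 11)/(30 - 27) ≡ 4/3 mod 43. 3⁻¹ ≡ 29 (mod 43), so λ ≡ 30.
  x = λ² - 27 - 30 = 900 - 57 ≡ 26; y = λ·(27 - 26) - 11 ≡ 19. → (26, 19)
5P: (26, 19) + (30, 15). λ = (15 - 19)/(30 - 26) ≡ 39/4 mod 43. 4⁻¹ ≡ 11 (mod 43), so λ ≡ 42.
  x = λ² - 26 - 30 = 1764 - 56 ≡ 31; y = λ·(26 - 31) - 19 ≡ 29. → (31, 29)

(31, 29)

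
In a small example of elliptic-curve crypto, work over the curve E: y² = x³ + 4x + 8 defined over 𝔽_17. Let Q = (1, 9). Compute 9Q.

Double-and-add on 9 = (1001)₂. Start with Q = (1, 9) for the leading 1-bit.
double: tangent at (1, 9): λ = (3·1² + 4)/(2·9) ≡ 7/1. 1⁻¹ ≡ 1 (mod 17), so λ ≡ 7·1 ≡ 7.
  x = λ² - 1 - 1 = 49 - 2 ≡ 13; y = λ·(1 - 13) - 9 ≡ 9. → (13, 9)
double: tangent at (13, 9): λ = (3·13² + 4)/(2·9) ≡ 1/1. 1⁻¹ ≡ 1 (mod 17) since 1·1 = 1 ≡ 1, so λ ≡ 1·1 ≡ 1.
  x = λ² - 13 - 13 = 1 - 26 ≡ 9; y = λ·(13 - 9) - 9 ≡ 12. → (9, 12)
double: tangent at (9, 12): λ = (3·9² + 4)/(2·12) ≡ 9/7. 7⁻¹ ≡ 5 (mod 17) since 7·5 = 35 ≡ 1, so λ ≡ 9·5 ≡ 11.
  x = λ² - 9 - 9 = 121 - 18 ≡ 1; y = λ·(9 - 1) - 12 ≡ 8. → (1, 8)
add Q: (1, 8) + (1, 9): same x and y₁ ≡ -y₂, so the sum is 𝒪.

O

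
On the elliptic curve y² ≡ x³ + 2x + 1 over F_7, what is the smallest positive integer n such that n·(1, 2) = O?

2P: tangent at (1, 2): λ = (3·1² + 2)/(2·2) ≡ 5/4. 4⁻¹ ≡ 2 (mod 7), so λ ≡ 5·2 ≡ 3.
  x = λ² - 1 - 1 = 9 - 2 ≡ 0; y = λ·(1 - 0) - 2 ≡ 1. → (0, 1)
3P: (0, 1) + (1, 2). λ = (2 - 1)/(1 - 0) ≡ 1/1 mod 7. 1⁻¹ ≡ 1 (mod 7), so λ ≡ 1.
  x = λ² - 0 - 1 = 1 - 1 ≡ 0; y = λ·(0 - 0) - 1 ≡ 6. → (0, 6)
4P: (0, 6) + (1, 2). λ = (2 - 6)/(1 - 0) ≡ 3/1 mod 7. 1⁻¹ ≡ 1 (mod 7) since 1·1 = 1 ≡ 1, so λ ≡ 3.
  x = λ² - 0 - 1 = 9 - 1 ≡ 1; y = λ·(0 - 1) - 6 ≡ 5. → (1, 5)
5P: (1, 5) + (1, 2): same x and y₁ ≡ -y₂, so the sum is O.
5P = O, so the order is 5.

5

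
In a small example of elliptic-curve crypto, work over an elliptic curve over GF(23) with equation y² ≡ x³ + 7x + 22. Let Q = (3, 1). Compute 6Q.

(7, 0)

Double-and-add on 6 = (110)₂. Start with Q = (3, 1) for the leading 1-bit.
double: tangent at (3, 1): λ = (3·3² + 7)/(2·1) ≡ 11/2. 2⁻¹ ≡ 12 (mod 23), so λ ≡ 11·12 ≡ 17.
  x = λ² - 3 - 3 = 289 - 6 ≡ 7; y = λ·(3 - 7) - 1 ≡ 0. → (7, 0)
add Q: (7, 0) + (3, 1). λ = (1 - 0)/(3 - 7) ≡ 1/19 mod 23. 19⁻¹ ≡ 17 (mod 23), so λ ≡ 17.
  x = λ² - 7 - 3 = 289 - 10 ≡ 3; y = λ·(7 - 3) - 0 ≡ 22. → (3, 22)
double: tangent at (3, 22): λ = (3·3² + 7)/(2·22) ≡ 11/21. 21⁻¹ ≡ 11 (mod 23) since 21·11 = 231 ≡ 1, so λ ≡ 11·11 ≡ 6.
  x = λ² - 3 - 3 = 36 - 6 ≡ 7; y = λ·(3 - 7) - 22 ≡ 0. → (7, 0)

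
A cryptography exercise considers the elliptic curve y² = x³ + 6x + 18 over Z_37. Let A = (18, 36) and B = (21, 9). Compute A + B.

(18, 36) + (21, 9). λ = (9 - 36)/(21 - 18) ≡ 10/3 mod 37. 3⁻¹ ≡ 25 (mod 37) since 3·25 = 75 ≡ 1, so λ ≡ 28.
  x = λ² - 18 - 21 = 784 - 39 ≡ 5; y = λ·(18 - 5) - 36 ≡ 32. → (5, 32)

(5, 32)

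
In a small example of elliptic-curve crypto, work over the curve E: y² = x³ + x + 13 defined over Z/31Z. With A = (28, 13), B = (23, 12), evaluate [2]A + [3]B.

(5, 9)

First 2A:
Repeated addition: build up to 2A.
2A: tangent at (28, 13): λ = (3·28² + 1)/(2·13) ≡ 28/26. 26⁻¹ ≡ 6 (mod 31), so λ ≡ 28·6 ≡ 13.
  x = λ² - 28 - 28 = 169 - 56 ≡ 20; y = λ·(28 - 20) - 13 ≡ 29. → (20, 29)
2A = (20, 29).
Next 3B:
Repeated addition: build up to 3B.
2B: tangent at (23, 12): λ = (3·23² + 1)/(2·12) ≡ 7/24. 24⁻¹ ≡ 22 (mod 31), so λ ≡ 7·22 ≡ 30.
  x = λ² - 23 - 23 = 900 - 46 ≡ 17; y = λ·(23 - 17) - 12 ≡ 13. → (17, 13)
3B: (17, 13) + (23, 12). λ = (12 - 13)/(23 - 17) ≡ 30/6 mod 31. 6⁻¹ ≡ 26 (mod 31), so λ ≡ 5.
  x = λ² - 17 - 23 = 25 - 40 ≡ 16; y = λ·(17 - 16) - 13 ≡ 23. → (16, 23)
3B = (16, 23).
Finally 2A + 3B:
(20, 29) + (16, 23). λ = (23 - 29)/(16 - 20) ≡ 25/27 mod 31. 27⁻¹ ≡ 23 (mod 31), so λ ≡ 17.
  x = λ² - 20 - 16 = 289 - 36 ≡ 5; y = λ·(20 - 5) - 29 ≡ 9. → (5, 9)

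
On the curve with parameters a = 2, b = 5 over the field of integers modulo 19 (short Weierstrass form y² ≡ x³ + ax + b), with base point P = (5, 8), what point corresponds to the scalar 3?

(13, 9)

Repeated addition: build up to 3P.
2P: tangent at (5, 8): λ = (3·5² + 2)/(2·8) ≡ 1/16. 16⁻¹ ≡ 6 (mod 19), so λ ≡ 1·6 ≡ 6.
  x = λ² - 5 - 5 = 36 - 10 ≡ 7; y = λ·(5 - 7) - 8 ≡ 18. → (7, 18)
3P: (7, 18) + (5, 8). λ = (8 - 18)/(5 - 7) ≡ 9/17 mod 19. 17⁻¹ ≡ 9 (mod 19), so λ ≡ 5.
  x = λ² - 7 - 5 = 25 - 12 ≡ 13; y = λ·(7 - 13) - 18 ≡ 9. → (13, 9)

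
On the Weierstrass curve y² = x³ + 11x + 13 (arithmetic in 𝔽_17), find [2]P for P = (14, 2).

(7, 5)

tangent at (14, 2): λ = (3·14² + 11)/(2·2) ≡ 4/4. 4⁻¹ ≡ 13 (mod 17) since 4·13 = 52 ≡ 1, so λ ≡ 4·13 ≡ 1.
  x = λ² - 14 - 14 = 1 - 28 ≡ 7; y = λ·(14 - 7) - 2 ≡ 5. → (7, 5)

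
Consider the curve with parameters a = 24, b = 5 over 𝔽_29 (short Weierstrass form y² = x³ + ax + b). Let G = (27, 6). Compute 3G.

(22, 4)

Repeated addition: build up to 3G.
2G: tangent at (27, 6): λ = (3·27² + 24)/(2·6) ≡ 7/12. 12⁻¹ ≡ 17 (mod 29) since 12·17 = 204 ≡ 1, so λ ≡ 7·17 ≡ 3.
  x = λ² - 27 - 27 = 9 - 54 ≡ 13; y = λ·(27 - 13) - 6 ≡ 7. → (13, 7)
3G: (13, 7) + (27, 6). λ = (6 - 7)/(27 - 13) ≡ 28/14 mod 29. 14⁻¹ ≡ 27 (mod 29), so λ ≡ 2.
  x = λ² - 13 - 27 = 4 - 40 ≡ 22; y = λ·(13 - 22) - 7 ≡ 4. → (22, 4)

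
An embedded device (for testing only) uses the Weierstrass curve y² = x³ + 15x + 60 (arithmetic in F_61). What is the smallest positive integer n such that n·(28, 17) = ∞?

2P: tangent at (28, 17): λ = (3·28² + 15)/(2·17) ≡ 49/34. 34⁻¹ ≡ 9 (mod 61), so λ ≡ 49·9 ≡ 14.
  x = λ² - 28 - 28 = 196 - 56 ≡ 18; y = λ·(28 - 18) - 17 ≡ 1. → (18, 1)
3P: (18, 1) + (28, 17). λ = (17 - 1)/(28 - 18) ≡ 16/10 mod 61. 10⁻¹ ≡ 55 (mod 61), so λ ≡ 26.
  x = λ² - 18 - 28 = 676 - 46 ≡ 20; y = λ·(18 - 20) - 1 ≡ 8. → (20, 8)
4P: (20, 8) + (28, 17). λ = (17 - 8)/(28 - 20) ≡ 9/8 mod 61. 8⁻¹ ≡ 23 (mod 61) since 8·23 = 184 ≡ 1, so λ ≡ 24.
  x = λ² - 20 - 28 = 576 - 48 ≡ 40; y = λ·(20 - 40) - 8 ≡ 0. → (40, 0)
5P: (40, 0) + (28, 17). λ = (17 - 0)/(28 - 40) ≡ 17/49 mod 61. 49⁻¹ ≡ 5 (mod 61), so λ ≡ 24.
  x = λ² - 40 - 28 = 576 - 68 ≡ 20; y = λ·(40 - 20) - 0 ≡ 53. → (20, 53)
6P: (20, 53) + (28, 17). λ = (17 - 53)/(28 - 20) ≡ 25/8 mod 61. 8⁻¹ ≡ 23 (mod 61) since 8·23 = 184 ≡ 1, so λ ≡ 26.
  x = λ² - 20 - 28 = 676 - 48 ≡ 18; y = λ·(20 - 18) - 53 ≡ 60. → (18, 60)
7P: (18, 60) + (28, 17). λ = (17 - 60)/(28 - 18) ≡ 18/10 mod 61. 10⁻¹ ≡ 55 (mod 61) since 10·55 = 550 ≡ 1, so λ ≡ 14.
  x = λ² - 18 - 28 = 196 - 46 ≡ 28; y = λ·(18 - 28) - 60 ≡ 44. → (28, 44)
8P: (28, 44) + (28, 17): same x and y₁ ≡ -y₂, so the sum is ∞.
8P = ∞, so the order is 8.

8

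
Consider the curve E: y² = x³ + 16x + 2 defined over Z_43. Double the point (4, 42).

tangent at (4, 42): λ = (3·4² + 16)/(2·42) ≡ 21/41. 41⁻¹ ≡ 21 (mod 43) since 41·21 = 861 ≡ 1, so λ ≡ 21·21 ≡ 11.
  x = λ² - 4 - 4 = 121 - 8 ≡ 27; y = λ·(4 - 27) - 42 ≡ 6. → (27, 6)

(27, 6)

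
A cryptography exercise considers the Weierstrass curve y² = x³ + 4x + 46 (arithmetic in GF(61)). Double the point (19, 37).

tangent at (19, 37): λ = (3·19² + 4)/(2·37) ≡ 50/13. 13⁻¹ ≡ 47 (mod 61), so λ ≡ 50·47 ≡ 32.
  x = λ² - 19 - 19 = 1024 - 38 ≡ 10; y = λ·(19 - 10) - 37 ≡ 7. → (10, 7)

(10, 7)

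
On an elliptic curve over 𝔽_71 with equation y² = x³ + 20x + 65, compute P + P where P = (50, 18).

tangent at (50, 18): λ = (3·50² + 20)/(2·18) ≡ 65/36. 36⁻¹ ≡ 2 (mod 71), so λ ≡ 65·2 ≡ 59.
  x = λ² - 50 - 50 = 3481 - 100 ≡ 44; y = λ·(50 - 44) - 18 ≡ 52. → (44, 52)

(44, 52)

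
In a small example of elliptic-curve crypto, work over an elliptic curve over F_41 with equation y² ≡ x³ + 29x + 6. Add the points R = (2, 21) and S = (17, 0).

(1, 35)

(2, 21) + (17, 0). λ = (0 - 21)/(17 - 2) ≡ 20/15 mod 41. 15⁻¹ ≡ 11 (mod 41), so λ ≡ 15.
  x = λ² - 2 - 17 = 225 - 19 ≡ 1; y = λ·(2 - 1) - 21 ≡ 35. → (1, 35)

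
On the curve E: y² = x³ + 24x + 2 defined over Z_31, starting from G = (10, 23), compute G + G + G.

Repeated addition: build up to 3G.
2G: tangent at (10, 23): λ = (3·10² + 24)/(2·23) ≡ 14/15. 15⁻¹ ≡ 29 (mod 31), so λ ≡ 14·29 ≡ 3.
  x = λ² - 10 - 10 = 9 - 20 ≡ 20; y = λ·(10 - 20) - 23 ≡ 9. → (20, 9)
3G: (20, 9) + (10, 23). λ = (23 - 9)/(10 - 20) ≡ 14/21 mod 31. 21⁻¹ ≡ 3 (mod 31), so λ ≡ 11.
  x = λ² - 20 - 10 = 121 - 30 ≡ 29; y = λ·(20 - 29) - 9 ≡ 16. → (29, 16)

(29, 16)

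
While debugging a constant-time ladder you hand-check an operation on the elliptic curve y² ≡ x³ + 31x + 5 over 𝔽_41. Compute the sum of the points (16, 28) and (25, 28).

(0, 13)

(16, 28) + (25, 28). λ = (28 - 28)/(25 - 16) ≡ 0/9 mod 41. 9⁻¹ ≡ 32 (mod 41) since 9·32 = 288 ≡ 1, so λ ≡ 0.
  x = λ² - 16 - 25 = 0 - 41 ≡ 0; y = λ·(16 - 0) - 28 ≡ 13. → (0, 13)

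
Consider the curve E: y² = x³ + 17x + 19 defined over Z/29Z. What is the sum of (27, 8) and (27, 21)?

O

The two points share x = 27 and their y-coordinates satisfy 8 + 21 ≡ 0 (mod 29), so they are inverses. Their sum is 𝒪.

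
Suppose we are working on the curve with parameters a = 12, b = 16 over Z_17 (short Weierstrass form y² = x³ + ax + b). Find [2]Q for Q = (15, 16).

(12, 16)

tangent at (15, 16): λ = (3·15² + 12)/(2·16) ≡ 7/15. 15⁻¹ ≡ 8 (mod 17), so λ ≡ 7·8 ≡ 5.
  x = λ² - 15 - 15 = 25 - 30 ≡ 12; y = λ·(15 - 12) - 16 ≡ 16. → (12, 16)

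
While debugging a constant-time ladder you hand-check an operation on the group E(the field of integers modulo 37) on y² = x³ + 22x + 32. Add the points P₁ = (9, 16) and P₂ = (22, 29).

(7, 23)

(9, 16) + (22, 29). λ = (29 - 16)/(22 - 9) ≡ 13/13 mod 37. 13⁻¹ ≡ 20 (mod 37) since 13·20 = 260 ≡ 1, so λ ≡ 1.
  x = λ² - 9 - 22 = 1 - 31 ≡ 7; y = λ·(9 - 7) - 16 ≡ 23. → (7, 23)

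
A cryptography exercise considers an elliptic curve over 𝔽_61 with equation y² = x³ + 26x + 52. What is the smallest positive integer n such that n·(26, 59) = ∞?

2P: tangent at (26, 59): λ = (3·26² + 26)/(2·59) ≡ 41/57. 57⁻¹ ≡ 15 (mod 61) since 57·15 = 855 ≡ 1, so λ ≡ 41·15 ≡ 5.
  x = λ² - 26 - 26 = 25 - 52 ≡ 34; y = λ·(26 - 34) - 59 ≡ 23. → (34, 23)
3P: (34, 23) + (26, 59). λ = (59 - 23)/(26 - 34) ≡ 36/53 mod 61. 53⁻¹ ≡ 38 (mod 61), so λ ≡ 26.
  x = λ² - 34 - 26 = 676 - 60 ≡ 6; y = λ·(34 - 6) - 23 ≡ 34. → (6, 34)
4P: (6, 34) + (26, 59). λ = (59 - 34)/(26 - 6) ≡ 25/20 mod 61. 20⁻¹ ≡ 58 (mod 61), so λ ≡ 47.
  x = λ² - 6 - 26 = 2209 - 32 ≡ 42; y = λ·(6 - 42) - 34 ≡ 43. → (42, 43)
5P: (42, 43) + (26, 59). λ = (59 - 43)/(26 - 42) ≡ 16/45 mod 61. 45⁻¹ ≡ 19 (mod 61), so λ ≡ 60.
  x = λ² - 42 - 26 = 3600 - 68 ≡ 55; y = λ·(42 - 55) - 43 ≡ 31. → (55, 31)
6P: (55, 31) + (26, 59). λ = (59 - 31)/(26 - 55) ≡ 28/32 mod 61. 32⁻¹ ≡ 21 (mod 61) since 32·21 = 672 ≡ 1, so λ ≡ 39.
  x = λ² - 55 - 26 = 1521 - 81 ≡ 37; y = λ·(55 - 37) - 31 ≡ 0. → (37, 0)
7P: (37, 0) + (26, 59). λ = (59 - 0)/(26 - 37) ≡ 59/50 mod 61. 50⁻¹ ≡ 11 (mod 61) since 50·11 = 550 ≡ 1, so λ ≡ 39.
  x = λ² - 37 - 26 = 1521 - 63 ≡ 55; y = λ·(37 - 55) - 0 ≡ 30. → (55, 30)
8P: (55, 30) + (26, 59). λ = (59 - 30)/(26 - 55) ≡ 29/32 mod 61. 32⁻¹ ≡ 21 (mod 61), so λ ≡ 60.
  x = λ² - 55 - 26 = 3600 - 81 ≡ 42; y = λ·(55 - 42) - 30 ≡ 18. → (42, 18)
9P: (42, 18) + (26, 59). λ = (59 - 18)/(26 - 42) ≡ 41/45 mod 61. 45⁻¹ ≡ 19 (mod 61), so λ ≡ 47.
  x = λ² - 42 - 26 = 2209 - 68 ≡ 6; y = λ·(42 - 6) - 18 ≡ 27. → (6, 27)
10P: (6, 27) + (26, 59). λ = (59 - 27)/(26 - 6) ≡ 32/20 mod 61. 20⁻¹ ≡ 58 (mod 61), so λ ≡ 26.
  x = λ² - 6 - 26 = 676 - 32 ≡ 34; y = λ·(6 - 34) - 27 ≡ 38. → (34, 38)
11P: (34, 38) + (26, 59). λ = (59 - 38)/(26 - 34) ≡ 21/53 mod 61. 53⁻¹ ≡ 38 (mod 61), so λ ≡ 5.
  x = λ² - 34 - 26 = 25 - 60 ≡ 26; y = λ·(34 - 26) - 38 ≡ 2. → (26, 2)
12P: (26, 2) + (26, 59): same x and y₁ ≡ -y₂, so the sum is ∞.
12P = ∞, so the order is 12.

12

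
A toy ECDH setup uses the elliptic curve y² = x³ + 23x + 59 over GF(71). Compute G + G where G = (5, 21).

(27, 46)

tangent at (5, 21): λ = (3·5² + 23)/(2·21) ≡ 27/42. 42⁻¹ ≡ 22 (mod 71) since 42·22 = 924 ≡ 1, so λ ≡ 27·22 ≡ 26.
  x = λ² - 5 - 5 = 676 - 10 ≡ 27; y = λ·(5 - 27) - 21 ≡ 46. → (27, 46)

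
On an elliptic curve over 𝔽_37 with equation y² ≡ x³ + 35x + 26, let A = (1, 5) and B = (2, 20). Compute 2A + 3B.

First 2A:
Repeated addition: build up to 2A.
2A: tangent at (1, 5): λ = (3·1² + 35)/(2·5) ≡ 1/10. 10⁻¹ ≡ 26 (mod 37) since 10·26 = 260 ≡ 1, so λ ≡ 1·26 ≡ 26.
  x = λ² - 1 - 1 = 676 - 2 ≡ 8; y = λ·(1 - 8) - 5 ≡ 35. → (8, 35)
2A = (8, 35).
Next 3B:
Repeated addition: build up to 3B.
2B: tangent at (2, 20): λ = (3·2² + 35)/(2·20) ≡ 10/3. 3⁻¹ ≡ 25 (mod 37) since 3·25 = 75 ≡ 1, so λ ≡ 10·25 ≡ 28.
  x = λ² - 2 - 2 = 784 - 4 ≡ 3; y = λ·(2 - 3) - 20 ≡ 26. → (3, 26)
3B: (3, 26) + (2, 20). λ = (20 - 26)/(2 - 3) ≡ 31/36 mod 37. 36⁻¹ ≡ 36 (mod 37), so λ ≡ 6.
  x = λ² - 3 - 2 = 36 - 5 ≡ 31; y = λ·(3 - 31) - 26 ≡ 28. → (31, 28)
3B = (31, 28).
Finally 2A + 3B:
(8, 35) + (31, 28). λ = (28 - 35)/(31 - 8) ≡ 30/23 mod 37. 23⁻¹ ≡ 29 (mod 37) since 23·29 = 667 ≡ 1, so λ ≡ 19.
  x = λ² - 8 - 31 = 361 - 39 ≡ 26; y = λ·(8 - 26) - 35 ≡ 30. → (26, 30)

(26, 30)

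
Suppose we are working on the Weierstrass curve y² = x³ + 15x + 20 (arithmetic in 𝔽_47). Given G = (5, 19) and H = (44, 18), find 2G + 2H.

(38, 7)

First 2G:
Repeated addition: build up to 2G.
2G: tangent at (5, 19): λ = (3·5² + 15)/(2·19) ≡ 43/38. 38⁻¹ ≡ 26 (mod 47), so λ ≡ 43·26 ≡ 37.
  x = λ² - 5 - 5 = 1369 - 10 ≡ 43; y = λ·(5 - 43) - 19 ≡ 32. → (43, 32)
2G = (43, 32).
Next 2H:
Repeated addition: build up to 2H.
2H: tangent at (44, 18): λ = (3·44² + 15)/(2·18) ≡ 42/36. 36⁻¹ ≡ 17 (mod 47), so λ ≡ 42·17 ≡ 9.
  x = λ² - 44 - 44 = 81 - 88 ≡ 40; y = λ·(44 - 40) - 18 ≡ 18. → (40, 18)
2H = (40, 18).
Finally 2G + 2H:
(43, 32) + (40, 18). λ = (18 - 32)/(40 - 43) ≡ 33/44 mod 47. 44⁻¹ ≡ 31 (mod 47) since 44·31 = 1364 ≡ 1, so λ ≡ 36.
  x = λ² - 43 - 40 = 1296 - 83 ≡ 38; y = λ·(43 - 38) - 32 ≡ 7. → (38, 7)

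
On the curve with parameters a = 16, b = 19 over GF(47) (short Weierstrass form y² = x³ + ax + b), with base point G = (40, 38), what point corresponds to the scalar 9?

Repeated addition: build up to 9G.
2G: tangent at (40, 38): λ = (3·40² + 16)/(2·38) ≡ 22/29. 29⁻¹ ≡ 13 (mod 47), so λ ≡ 22·13 ≡ 4.
  x = λ² - 40 - 40 = 16 - 80 ≡ 30; y = λ·(40 - 30) - 38 ≡ 2. → (30, 2)
3G: (30, 2) + (40, 38). λ = (38 - 2)/(40 - 30) ≡ 36/10 mod 47. 10⁻¹ ≡ 33 (mod 47), so λ ≡ 13.
  x = λ² - 30 - 40 = 169 - 70 ≡ 5; y = λ·(30 - 5) - 2 ≡ 41. → (5, 41)
4G: (5, 41) + (40, 38). λ = (38 - 41)/(40 - 5) ≡ 44/35 mod 47. 35⁻¹ ≡ 43 (mod 47) since 35·43 = 1505 ≡ 1, so λ ≡ 12.
  x = λ² - 5 - 40 = 144 - 45 ≡ 5; y = λ·(5 - 5) - 41 ≡ 6. → (5, 6)
5G: (5, 6) + (40, 38). λ = (38 - 6)/(40 - 5) ≡ 32/35 mod 47. 35⁻¹ ≡ 43 (mod 47) since 35·43 = 1505 ≡ 1, so λ ≡ 13.
  x = λ² - 5 - 40 = 169 - 45 ≡ 30; y = λ·(5 - 30) - 6 ≡ 45. → (30, 45)
6G: (30, 45) + (40, 38). λ = (38 - 45)/(40 - 30) ≡ 40/10 mod 47. 10⁻¹ ≡ 33 (mod 47), so λ ≡ 4.
  x = λ² - 30 - 40 = 16 - 70 ≡ 40; y = λ·(30 - 40) - 45 ≡ 9. → (40, 9)
7G: (40, 9) + (40, 38): same x and y₁ ≡ -y₂, so the sum is the point at infinity.
8G: the point at infinity + (40, 38) = (40, 38) (identity).
9G: tangent at (40, 38): λ = (3·40² + 16)/(2·38) ≡ 22/29. 29⁻¹ ≡ 13 (mod 47), so λ ≡ 22·13 ≡ 4.
  x = λ² - 40 - 40 = 16 - 80 ≡ 30; y = λ·(40 - 30) - 38 ≡ 2. → (30, 2)

(30, 2)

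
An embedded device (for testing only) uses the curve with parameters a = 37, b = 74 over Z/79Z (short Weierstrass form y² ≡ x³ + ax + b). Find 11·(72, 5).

(72, 5)

Write G = (72, 5).
Repeated addition: build up to 11G.
2G: tangent at (72, 5): λ = (3·72² + 37)/(2·5) ≡ 26/10. 10⁻¹ ≡ 8 (mod 79), so λ ≡ 26·8 ≡ 50.
  x = λ² - 72 - 72 = 2500 - 144 ≡ 65; y = λ·(72 - 65) - 5 ≡ 29. → (65, 29)
3G: (65, 29) + (72, 5). λ = (5 - 29)/(72 - 65) ≡ 55/7 mod 79. 7⁻¹ ≡ 34 (mod 79) since 7·34 = 238 ≡ 1, so λ ≡ 53.
  x = λ² - 65 - 72 = 2809 - 137 ≡ 65; y = λ·(65 - 65) - 29 ≡ 50. → (65, 50)
4G: (65, 50) + (72, 5). λ = (5 - 50)/(72 - 65) ≡ 34/7 mod 79. 7⁻¹ ≡ 34 (mod 79) since 7·34 = 238 ≡ 1, so λ ≡ 50.
  x = λ² - 65 - 72 = 2500 - 137 ≡ 72; y = λ·(65 - 72) - 50 ≡ 74. → (72, 74)
5G: (72, 74) + (72, 5): same x and y₁ ≡ -y₂, so the sum is the point at infinity.
6G: the point at infinity + (72, 5) = (72, 5) (identity).
7G: tangent at (72, 5): λ = (3·72² + 37)/(2·5) ≡ 26/10. 10⁻¹ ≡ 8 (mod 79), so λ ≡ 26·8 ≡ 50.
  x = λ² - 72 - 72 = 2500 - 144 ≡ 65; y = λ·(72 - 65) - 5 ≡ 29. → (65, 29)
8G: (65, 29) + (72, 5). λ = (5 - 29)/(72 - 65) ≡ 55/7 mod 79. 7⁻¹ ≡ 34 (mod 79) since 7·34 = 238 ≡ 1, so λ ≡ 53.
  x = λ² - 65 - 72 = 2809 - 137 ≡ 65; y = λ·(65 - 65) - 29 ≡ 50. → (65, 50)
9G: (65, 50) + (72, 5). λ = (5 - 50)/(72 - 65) ≡ 34/7 mod 79. 7⁻¹ ≡ 34 (mod 79), so λ ≡ 50.
  x = λ² - 65 - 72 = 2500 - 137 ≡ 72; y = λ·(65 - 72) - 50 ≡ 74. → (72, 74)
10G: (72, 74) + (72, 5): same x and y₁ ≡ -y₂, so the sum is the point at infinity.
11G: the point at infinity + (72, 5) = (72, 5) (identity).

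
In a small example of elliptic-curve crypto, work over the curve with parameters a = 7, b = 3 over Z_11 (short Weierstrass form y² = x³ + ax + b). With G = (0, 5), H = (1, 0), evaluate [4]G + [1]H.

First 4G:
Double-and-add on 4 = (100)₂. Start with G = (0, 5) for the leading 1-bit.
double: tangent at (0, 5): λ = (3·0² + 7)/(2·5) ≡ 7/10. 10⁻¹ ≡ 10 (mod 11) since 10·10 = 100 ≡ 1, so λ ≡ 7·10 ≡ 4.
  x = λ² - 0 - 0 = 16 - 0 ≡ 5; y = λ·(0 - 5) - 5 ≡ 8. → (5, 8)
double: tangent at (5, 8): λ = (3·5² + 7)/(2·8) ≡ 5/5. 5⁻¹ ≡ 9 (mod 11), so λ ≡ 5·9 ≡ 1.
  x = λ² - 5 - 5 = 1 - 10 ≡ 2; y = λ·(5 - 2) - 8 ≡ 6. → (2, 6)
4G = (2, 6).
Finally 4G + H:
(2, 6) + (1, 0). λ = (0 - 6)/(1 - 2) ≡ 5/10 mod 11. 10⁻¹ ≡ 10 (mod 11) since 10·10 = 100 ≡ 1, so λ ≡ 6.
  x = λ² - 2 - 1 = 36 - 3 ≡ 0; y = λ·(2 - 0) - 6 ≡ 6. → (0, 6)

(0, 6)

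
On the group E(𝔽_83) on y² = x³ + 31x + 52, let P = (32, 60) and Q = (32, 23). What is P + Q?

O

The two points share x = 32 and their y-coordinates satisfy 60 + 23 ≡ 0 (mod 83), so they are inverses. Their sum is 𝒪.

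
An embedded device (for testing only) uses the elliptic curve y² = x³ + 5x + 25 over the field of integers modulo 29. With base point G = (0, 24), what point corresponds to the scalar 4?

Double-and-add on 4 = (100)₂. Start with G = (0, 24) for the leading 1-bit.
double: tangent at (0, 24): λ = (3·0² + 5)/(2·24) ≡ 5/19. 19⁻¹ ≡ 26 (mod 29), so λ ≡ 5·26 ≡ 14.
  x = λ² - 0 - 0 = 196 - 0 ≡ 22; y = λ·(0 - 22) - 24 ≡ 16. → (22, 16)
double: tangent at (22, 16): λ = (3·22² + 5)/(2·16) ≡ 7/3. 3⁻¹ ≡ 10 (mod 29), so λ ≡ 7·10 ≡ 12.
  x = λ² - 22 - 22 = 144 - 44 ≡ 13; y = λ·(22 - 13) - 16 ≡ 5. → (13, 5)

(13, 5)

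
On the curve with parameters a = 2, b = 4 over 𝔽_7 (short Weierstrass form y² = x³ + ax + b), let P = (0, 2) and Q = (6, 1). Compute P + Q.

(2, 3)

(0, 2) + (6, 1). λ = (1 - 2)/(6 - 0) ≡ 6/6 mod 7. 6⁻¹ ≡ 6 (mod 7) since 6·6 = 36 ≡ 1, so λ ≡ 1.
  x = λ² - 0 - 6 = 1 - 6 ≡ 2; y = λ·(0 - 2) - 2 ≡ 3. → (2, 3)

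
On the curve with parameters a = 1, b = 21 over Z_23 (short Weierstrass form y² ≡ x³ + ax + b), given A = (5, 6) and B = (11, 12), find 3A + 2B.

(7, 7)

First 3A:
Repeated addition: build up to 3A.
2A: tangent at (5, 6): λ = (3·5² + 1)/(2·6) ≡ 7/12. 12⁻¹ ≡ 2 (mod 23), so λ ≡ 7·2 ≡ 14.
  x = λ² - 5 - 5 = 196 - 10 ≡ 2; y = λ·(5 - 2) - 6 ≡ 13. → (2, 13)
3A: (2, 13) + (5, 6). λ = (6 - 13)/(5 - 2) ≡ 16/3 mod 23. 3⁻¹ ≡ 8 (mod 23) since 3·8 = 24 ≡ 1, so λ ≡ 13.
  x = λ² - 2 - 5 = 169 - 7 ≡ 1; y = λ·(2 - 1) - 13 ≡ 0. → (1, 0)
3A = (1, 0).
Next 2B:
Repeated addition: build up to 2B.
2B: tangent at (11, 12): λ = (3·11² + 1)/(2·12) ≡ 19/1. 1⁻¹ ≡ 1 (mod 23), so λ ≡ 19·1 ≡ 19.
  x = λ² - 11 - 11 = 361 - 22 ≡ 17; y = λ·(11 - 17) - 12 ≡ 12. → (17, 12)
2B = (17, 12).
Finally 3A + 2B:
(1, 0) + (17, 12). λ = (12 - 0)/(17 - 1) ≡ 12/16 mod 23. 16⁻¹ ≡ 13 (mod 23) since 16·13 = 208 ≡ 1, so λ ≡ 18.
  x = λ² - 1 - 17 = 324 - 18 ≡ 7; y = λ·(1 - 7) - 0 ≡ 7. → (7, 7)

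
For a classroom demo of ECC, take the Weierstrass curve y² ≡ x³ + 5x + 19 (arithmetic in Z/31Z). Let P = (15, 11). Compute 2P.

(11, 14)

tangent at (15, 11): λ = (3·15² + 5)/(2·11) ≡ 29/22. 22⁻¹ ≡ 24 (mod 31) since 22·24 = 528 ≡ 1, so λ ≡ 29·24 ≡ 14.
  x = λ² - 15 - 15 = 196 - 30 ≡ 11; y = λ·(15 - 11) - 11 ≡ 14. → (11, 14)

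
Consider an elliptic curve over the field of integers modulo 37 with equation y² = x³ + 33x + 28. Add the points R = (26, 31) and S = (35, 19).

(23, 2)

(26, 31) + (35, 19). λ = (19 - 31)/(35 - 26) ≡ 25/9 mod 37. 9⁻¹ ≡ 33 (mod 37) since 9·33 = 297 ≡ 1, so λ ≡ 11.
  x = λ² - 26 - 35 = 121 - 61 ≡ 23; y = λ·(26 - 23) - 31 ≡ 2. → (23, 2)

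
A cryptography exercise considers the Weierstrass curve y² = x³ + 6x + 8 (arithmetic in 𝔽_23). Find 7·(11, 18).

Write G = (11, 18).
Double-and-add on 7 = (111)₂. Start with G = (11, 18) for the leading 1-bit.
double: tangent at (11, 18): λ = (3·11² + 6)/(2·18) ≡ 1/13. 13⁻¹ ≡ 16 (mod 23), so λ ≡ 1·16 ≡ 16.
  x = λ² - 11 - 11 = 256 - 22 ≡ 4; y = λ·(11 - 4) - 18 ≡ 2. → (4, 2)
add G: (4, 2) + (11, 18). λ = (18 - 2)/(11 - 4) ≡ 16/7 mod 23. 7⁻¹ ≡ 10 (mod 23) since 7·10 = 70 ≡ 1, so λ ≡ 22.
  x = λ² - 4 - 11 = 484 - 15 ≡ 9; y = λ·(4 - 9) - 2 ≡ 3. → (9, 3)
double: tangent at (9, 3): λ = (3·9² + 6)/(2·3) ≡ 19/6. 6⁻¹ ≡ 4 (mod 23), so λ ≡ 19·4 ≡ 7.
  x = λ² - 9 - 9 = 49 - 18 ≡ 8; y = λ·(9 - 8) - 3 ≡ 4. → (8, 4)
add G: (8, 4) + (11, 18). λ = (18 - 4)/(11 - 8) ≡ 14/3 mod 23. 3⁻¹ ≡ 8 (mod 23), so λ ≡ 20.
  x = λ² - 8 - 11 = 400 - 19 ≡ 13; y = λ·(8 - 13) - 4 ≡ 11. → (13, 11)

(13, 11)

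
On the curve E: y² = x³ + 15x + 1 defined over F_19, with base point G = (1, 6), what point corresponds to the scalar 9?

Repeated addition: build up to 9G.
2G: tangent at (1, 6): λ = (3·1² + 15)/(2·6) ≡ 18/12. 12⁻¹ ≡ 8 (mod 19) since 12·8 = 96 ≡ 1, so λ ≡ 18·8 ≡ 11.
  x = λ² - 1 - 1 = 121 - 2 ≡ 5; y = λ·(1 - 5) - 6 ≡ 7. → (5, 7)
3G: (5, 7) + (1, 6). λ = (6 - 7)/(1 - 5) ≡ 18/15 mod 19. 15⁻¹ ≡ 14 (mod 19) since 15·14 = 210 ≡ 1, so λ ≡ 5.
  x = λ² - 5 - 1 = 25 - 6 ≡ 0; y = λ·(5 - 0) - 7 ≡ 18. → (0, 18)
4G: (0, 18) + (1, 6). λ = (6 - 18)/(1 - 0) ≡ 7/1 mod 19. 1⁻¹ ≡ 1 (mod 19) since 1·1 = 1 ≡ 1, so λ ≡ 7.
  x = λ² - 0 - 1 = 49 - 1 ≡ 10; y = λ·(0 - 10) - 18 ≡ 7. → (10, 7)
5G: (10, 7) + (1, 6). λ = (6 - 7)/(1 - 10) ≡ 18/10 mod 19. 10⁻¹ ≡ 2 (mod 19) since 10·2 = 20 ≡ 1, so λ ≡ 17.
  x = λ² - 10 - 1 = 289 - 11 ≡ 12; y = λ·(10 - 12) - 7 ≡ 16. → (12, 16)
6G: (12, 16) + (1, 6). λ = (6 - 16)/(1 - 12) ≡ 9/8 mod 19. 8⁻¹ ≡ 12 (mod 19) since 8·12 = 96 ≡ 1, so λ ≡ 13.
  x = λ² - 12 - 1 = 169 - 13 ≡ 4; y = λ·(12 - 4) - 16 ≡ 12. → (4, 12)
7G: (4, 12) + (1, 6). λ = (6 - 12)/(1 - 4) ≡ 13/16 mod 19. 16⁻¹ ≡ 6 (mod 19), so λ ≡ 2.
  x = λ² - 4 - 1 = 4 - 5 ≡ 18; y = λ·(4 - 18) - 12 ≡ 17. → (18, 17)
8G: (18, 17) + (1, 6). λ = (6 - 17)/(1 - 18) ≡ 8/2 mod 19. 2⁻¹ ≡ 10 (mod 19), so λ ≡ 4.
  x = λ² - 18 - 1 = 16 - 19 ≡ 16; y = λ·(18 - 16) - 17 ≡ 10. → (16, 10)
9G: (16, 10) + (1, 6). λ = (6 - 10)/(1 - 16) ≡ 15/4 mod 19. 4⁻¹ ≡ 5 (mod 19), so λ ≡ 18.
  x = λ² - 16 - 1 = 324 - 17 ≡ 3; y = λ·(16 - 3) - 10 ≡ 15. → (3, 15)

(3, 15)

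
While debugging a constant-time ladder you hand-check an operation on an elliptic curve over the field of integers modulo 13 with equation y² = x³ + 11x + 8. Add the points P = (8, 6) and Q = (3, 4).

(11, 11)

(8, 6) + (3, 4). λ = (4 - 6)/(3 - 8) ≡ 11/8 mod 13. 8⁻¹ ≡ 5 (mod 13), so λ ≡ 3.
  x = λ² - 8 - 3 = 9 - 11 ≡ 11; y = λ·(8 - 11) - 6 ≡ 11. → (11, 11)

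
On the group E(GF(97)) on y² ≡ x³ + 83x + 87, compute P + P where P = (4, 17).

(90, 91)

tangent at (4, 17): λ = (3·4² + 83)/(2·17) ≡ 34/34. 34⁻¹ ≡ 20 (mod 97), so λ ≡ 34·20 ≡ 1.
  x = λ² - 4 - 4 = 1 - 8 ≡ 90; y = λ·(4 - 90) - 17 ≡ 91. → (90, 91)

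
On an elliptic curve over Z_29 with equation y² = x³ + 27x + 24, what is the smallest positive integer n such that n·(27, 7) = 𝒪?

3

2P: tangent at (27, 7): λ = (3·27² + 27)/(2·7) ≡ 10/14. 14⁻¹ ≡ 27 (mod 29) since 14·27 = 378 ≡ 1, so λ ≡ 10·27 ≡ 9.
  x = λ² - 27 - 27 = 81 - 54 ≡ 27; y = λ·(27 - 27) - 7 ≡ 22. → (27, 22)
3P: (27, 22) + (27, 7): same x and y₁ ≡ -y₂, so the sum is 𝒪.
3P = 𝒪, so the order is 3.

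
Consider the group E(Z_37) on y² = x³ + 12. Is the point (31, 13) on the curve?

no

y² = 13² ≡ 21; x³ + 0x + 12 = 29803 ≡ 18 (mod 37). 21 ≠ 18.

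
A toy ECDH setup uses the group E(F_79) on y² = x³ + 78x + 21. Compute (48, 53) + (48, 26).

O

The two points share x = 48 and their y-coordinates satisfy 53 + 26 ≡ 0 (mod 79), so they are inverses. Their sum is the point at infinity.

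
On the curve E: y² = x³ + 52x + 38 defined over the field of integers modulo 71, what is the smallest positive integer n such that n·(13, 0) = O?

2

2P: (13, 0) + (13, 0): same x and y₁ ≡ -y₂, so the sum is O.
2P = O, so the order is 2.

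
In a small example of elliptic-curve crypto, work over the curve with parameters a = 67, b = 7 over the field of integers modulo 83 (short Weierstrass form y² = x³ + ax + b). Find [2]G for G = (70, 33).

tangent at (70, 33): λ = (3·70² + 67)/(2·33) ≡ 76/66. 66⁻¹ ≡ 39 (mod 83) since 66·39 = 2574 ≡ 1, so λ ≡ 76·39 ≡ 59.
  x = λ² - 70 - 70 = 3481 - 140 ≡ 21; y = λ·(70 - 21) - 33 ≡ 36. → (21, 36)

(21, 36)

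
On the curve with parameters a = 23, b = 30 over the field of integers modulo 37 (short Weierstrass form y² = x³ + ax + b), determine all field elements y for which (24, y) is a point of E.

x³ + 23x + 30 = 14406 ≡ 13 (mod 37).
13 is a non-residue mod 37; no y exists.

none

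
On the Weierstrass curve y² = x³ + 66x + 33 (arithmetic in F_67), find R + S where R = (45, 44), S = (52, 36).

(45, 44) + (52, 36). λ = (36 - 44)/(52 - 45) ≡ 59/7 mod 67. 7⁻¹ ≡ 48 (mod 67) since 7·48 = 336 ≡ 1, so λ ≡ 18.
  x = λ² - 45 - 52 = 324 - 97 ≡ 26; y = λ·(45 - 26) - 44 ≡ 30. → (26, 30)

(26, 30)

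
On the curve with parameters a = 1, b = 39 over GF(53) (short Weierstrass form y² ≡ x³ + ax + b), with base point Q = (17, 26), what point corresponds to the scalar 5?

Repeated addition: build up to 5Q.
2Q: tangent at (17, 26): λ = (3·17² + 1)/(2·26) ≡ 20/52. 52⁻¹ ≡ 52 (mod 53), so λ ≡ 20·52 ≡ 33.
  x = λ² - 17 - 17 = 1089 - 34 ≡ 48; y = λ·(17 - 48) - 26 ≡ 11. → (48, 11)
3Q: (48, 11) + (17, 26). λ = (26 - 11)/(17 - 48) ≡ 15/22 mod 53. 22⁻¹ ≡ 41 (mod 53), so λ ≡ 32.
  x = λ² - 48 - 17 = 1024 - 65 ≡ 5; y = λ·(48 - 5) - 11 ≡ 40. → (5, 40)
4Q: (5, 40) + (17, 26). λ = (26 - 40)/(17 - 5) ≡ 39/12 mod 53. 12⁻¹ ≡ 31 (mod 53) since 12·31 = 372 ≡ 1, so λ ≡ 43.
  x = λ² - 5 - 17 = 1849 - 22 ≡ 25; y = λ·(5 - 25) - 40 ≡ 1. → (25, 1)
5Q: (25, 1) + (17, 26). λ = (26 - 1)/(17 - 25) ≡ 25/45 mod 53. 45⁻¹ ≡ 33 (mod 53) since 45·33 = 1485 ≡ 1, so λ ≡ 30.
  x = λ² - 25 - 17 = 900 - 42 ≡ 10; y = λ·(25 - 10) - 1 ≡ 25. → (10, 25)

(10, 25)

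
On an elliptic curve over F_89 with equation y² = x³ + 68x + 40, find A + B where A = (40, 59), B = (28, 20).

(40, 59) + (28, 20). λ = (20 - 59)/(28 - 40) ≡ 50/77 mod 89. 77⁻¹ ≡ 37 (mod 89) since 77·37 = 2849 ≡ 1, so λ ≡ 70.
  x = λ² - 40 - 28 = 4900 - 68 ≡ 26; y = λ·(40 - 26) - 59 ≡ 31. → (26, 31)

(26, 31)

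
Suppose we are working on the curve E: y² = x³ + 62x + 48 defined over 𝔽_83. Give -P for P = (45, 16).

-(45, 16) = (45, -16 mod 83) = (45, 67).

(45, 67)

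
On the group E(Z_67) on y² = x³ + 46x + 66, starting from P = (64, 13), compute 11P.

(66, 35)

Repeated addition: build up to 11P.
2P: tangent at (64, 13): λ = (3·64² + 46)/(2·13) ≡ 6/26. 26⁻¹ ≡ 49 (mod 67), so λ ≡ 6·49 ≡ 26.
  x = λ² - 64 - 64 = 676 - 128 ≡ 12; y = λ·(64 - 12) - 13 ≡ 66. → (12, 66)
3P: (12, 66) + (64, 13). λ = (13 - 66)/(64 - 12) ≡ 14/52 mod 67. 52⁻¹ ≡ 58 (mod 67) since 52·58 = 3016 ≡ 1, so λ ≡ 8.
  x = λ² - 12 - 64 = 64 - 76 ≡ 55; y = λ·(12 - 55) - 66 ≡ 59. → (55, 59)
4P: (55, 59) + (64, 13). λ = (13 - 59)/(64 - 55) ≡ 21/9 mod 67. 9⁻¹ ≡ 15 (mod 67), so λ ≡ 47.
  x = λ² - 55 - 64 = 2209 - 119 ≡ 13; y = λ·(55 - 13) - 59 ≡ 39. → (13, 39)
5P: (13, 39) + (64, 13). λ = (13 - 39)/(64 - 13) ≡ 41/51 mod 67. 51⁻¹ ≡ 46 (mod 67) since 51·46 = 2346 ≡ 1, so λ ≡ 10.
  x = λ² - 13 - 64 = 100 - 77 ≡ 23; y = λ·(13 - 23) - 39 ≡ 62. → (23, 62)
6P: (23, 62) + (64, 13). λ = (13 - 62)/(64 - 23) ≡ 18/41 mod 67. 41⁻¹ ≡ 18 (mod 67) since 41·18 = 738 ≡ 1, so λ ≡ 56.
  x = λ² - 23 - 64 = 3136 - 87 ≡ 34; y = λ·(23 - 34) - 62 ≡ 59. → (34, 59)
7P: (34, 59) + (64, 13). λ = (13 - 59)/(64 - 34) ≡ 21/30 mod 67. 30⁻¹ ≡ 38 (mod 67), so λ ≡ 61.
  x = λ² - 34 - 64 = 3721 - 98 ≡ 5; y = λ·(34 - 5) - 59 ≡ 35. → (5, 35)
8P: (5, 35) + (64, 13). λ = (13 - 35)/(64 - 5) ≡ 45/59 mod 67. 59⁻¹ ≡ 25 (mod 67) since 59·25 = 1475 ≡ 1, so λ ≡ 53.
  x = λ² - 5 - 64 = 2809 - 69 ≡ 60; y = λ·(5 - 60) - 35 ≡ 65. → (60, 65)
9P: (60, 65) + (64, 13). λ = (13 - 65)/(64 - 60) ≡ 15/4 mod 67. 4⁻¹ ≡ 17 (mod 67) since 4·17 = 68 ≡ 1, so λ ≡ 54.
  x = λ² - 60 - 64 = 2916 - 124 ≡ 45; y = λ·(60 - 45) - 65 ≡ 8. → (45, 8)
10P: (45, 8) + (64, 13). λ = (13 - 8)/(64 - 45) ≡ 5/19 mod 67. 19⁻¹ ≡ 60 (mod 67), so λ ≡ 32.
  x = λ² - 45 - 64 = 1024 - 109 ≡ 44; y = λ·(45 - 44) - 8 ≡ 24. → (44, 24)
11P: (44, 24) + (64, 13). λ = (13 - 24)/(64 - 44) ≡ 56/20 mod 67. 20⁻¹ ≡ 57 (mod 67) since 20·57 = 1140 ≡ 1, so λ ≡ 43.
  x = λ² - 44 - 64 = 1849 - 108 ≡ 66; y = λ·(44 - 66) - 24 ≡ 35. → (66, 35)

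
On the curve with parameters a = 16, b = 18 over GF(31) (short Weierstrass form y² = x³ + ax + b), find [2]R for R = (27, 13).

(28, 6)

tangent at (27, 13): λ = (3·27² + 16)/(2·13) ≡ 2/26. 26⁻¹ ≡ 6 (mod 31) since 26·6 = 156 ≡ 1, so λ ≡ 2·6 ≡ 12.
  x = λ² - 27 - 27 = 144 - 54 ≡ 28; y = λ·(27 - 28) - 13 ≡ 6. → (28, 6)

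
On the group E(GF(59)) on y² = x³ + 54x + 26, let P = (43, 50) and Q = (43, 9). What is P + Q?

The two points share x = 43 and their y-coordinates satisfy 50 + 9 ≡ 0 (mod 59), so they are inverses. Their sum is O.

O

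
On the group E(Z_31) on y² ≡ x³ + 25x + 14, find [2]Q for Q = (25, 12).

tangent at (25, 12): λ = (3·25² + 25)/(2·12) ≡ 9/24. 24⁻¹ ≡ 22 (mod 31), so λ ≡ 9·22 ≡ 12.
  x = λ² - 25 - 25 = 144 - 50 ≡ 1; y = λ·(25 - 1) - 12 ≡ 28. → (1, 28)

(1, 28)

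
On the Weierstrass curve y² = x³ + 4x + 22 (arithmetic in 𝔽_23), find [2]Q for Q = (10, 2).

(6, 3)

tangent at (10, 2): λ = (3·10² + 4)/(2·2) ≡ 5/4. 4⁻¹ ≡ 6 (mod 23), so λ ≡ 5·6 ≡ 7.
  x = λ² - 10 - 10 = 49 - 20 ≡ 6; y = λ·(10 - 6) - 2 ≡ 3. → (6, 3)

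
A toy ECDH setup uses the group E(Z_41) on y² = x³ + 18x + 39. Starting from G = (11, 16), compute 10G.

(2, 40)

Double-and-add on 10 = (1010)₂. Start with G = (11, 16) for the leading 1-bit.
double: tangent at (11, 16): λ = (3·11² + 18)/(2·16) ≡ 12/32. 32⁻¹ ≡ 9 (mod 41) since 32·9 = 288 ≡ 1, so λ ≡ 12·9 ≡ 26.
  x = λ² - 11 - 11 = 676 - 22 ≡ 39; y = λ·(11 - 39) - 16 ≡ 35. → (39, 35)
double: tangent at (39, 35): λ = (3·39² + 18)/(2·35) ≡ 30/29. 29⁻¹ ≡ 17 (mod 41), so λ ≡ 30·17 ≡ 18.
  x = λ² - 39 - 39 = 324 - 78 ≡ 0; y = λ·(39 - 0) - 35 ≡ 11. → (0, 11)
add G: (0, 11) + (11, 16). λ = (16 - 11)/(11 - 0) ≡ 5/11 mod 41. 11⁻¹ ≡ 15 (mod 41), so λ ≡ 34.
  x = λ² - 0 - 11 = 1156 - 11 ≡ 38; y = λ·(0 - 38) - 11 ≡ 9. → (38, 9)
double: tangent at (38, 9): λ = (3·38² + 18)/(2·9) ≡ 4/18. 18⁻¹ ≡ 16 (mod 41) since 18·16 = 288 ≡ 1, so λ ≡ 4·16 ≡ 23.
  x = λ² - 38 - 38 = 529 - 76 ≡ 2; y = λ·(38 - 2) - 9 ≡ 40. → (2, 40)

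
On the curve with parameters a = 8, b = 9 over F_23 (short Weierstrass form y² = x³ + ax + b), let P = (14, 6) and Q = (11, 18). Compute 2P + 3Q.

First 2P:
Repeated addition: build up to 2P.
2P: tangent at (14, 6): λ = (3·14² + 8)/(2·6) ≡ 21/12. 12⁻¹ ≡ 2 (mod 23) since 12·2 = 24 ≡ 1, so λ ≡ 21·2 ≡ 19.
  x = λ² - 14 - 14 = 361 - 28 ≡ 11; y = λ·(14 - 11) - 6 ≡ 5. → (11, 5)
2P = (11, 5).
Next 3Q:
Repeated addition: build up to 3Q.
2Q: tangent at (11, 18): λ = (3·11² + 8)/(2·18) ≡ 3/13. 13⁻¹ ≡ 16 (mod 23), so λ ≡ 3·16 ≡ 2.
  x = λ² - 11 - 11 = 4 - 22 ≡ 5; y = λ·(11 - 5) - 18 ≡ 17. → (5, 17)
3Q: (5, 17) + (11, 18). λ = (18 - 17)/(11 - 5) ≡ 1/6 mod 23. 6⁻¹ ≡ 4 (mod 23), so λ ≡ 4.
  x = λ² - 5 - 11 = 16 - 16 ≡ 0; y = λ·(5 - 0) - 17 ≡ 3. → (0, 3)
3Q = (0, 3).
Finally 2P + 3Q:
(11, 5) + (0, 3). λ = (3 - 5)/(0 - 11) ≡ 21/12 mod 23. 12⁻¹ ≡ 2 (mod 23) since 12·2 = 24 ≡ 1, so λ ≡ 19.
  x = λ² - 11 - 0 = 361 - 11 ≡ 5; y = λ·(11 - 5) - 5 ≡ 17. → (5, 17)

(5, 17)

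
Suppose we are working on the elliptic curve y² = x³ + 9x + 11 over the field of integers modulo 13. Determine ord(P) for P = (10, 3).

4

2P: tangent at (10, 3): λ = (3·10² + 9)/(2·3) ≡ 10/6. 6⁻¹ ≡ 11 (mod 13) since 6·11 = 66 ≡ 1, so λ ≡ 10·11 ≡ 6.
  x = λ² - 10 - 10 = 36 - 20 ≡ 3; y = λ·(10 - 3) - 3 ≡ 0. → (3, 0)
3P: (3, 0) + (10, 3). λ = (3 - 0)/(10 - 3) ≡ 3/7 mod 13. 7⁻¹ ≡ 2 (mod 13), so λ ≡ 6.
  x = λ² - 3 - 10 = 36 - 13 ≡ 10; y = λ·(3 - 10) - 0 ≡ 10. → (10, 10)
4P: (10, 10) + (10, 3): same x and y₁ ≡ -y₂, so the sum is O.
4P = O, so the order is 4.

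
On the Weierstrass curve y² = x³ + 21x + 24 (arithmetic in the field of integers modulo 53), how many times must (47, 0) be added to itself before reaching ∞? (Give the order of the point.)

2

2P: (47, 0) + (47, 0): same x and y₁ ≡ -y₂, so the sum is ∞.
2P = ∞, so the order is 2.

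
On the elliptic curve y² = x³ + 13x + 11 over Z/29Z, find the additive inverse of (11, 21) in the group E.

-(11, 21) = (11, -21 mod 29) = (11, 8).

(11, 8)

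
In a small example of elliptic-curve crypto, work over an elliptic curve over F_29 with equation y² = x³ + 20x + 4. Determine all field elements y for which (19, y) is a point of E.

x³ + 20x + 4 = 7243 ≡ 22 (mod 29).
Square roots of 22 mod 29: 14 and 15 (since 14² = 196 ≡ 22).

14, 15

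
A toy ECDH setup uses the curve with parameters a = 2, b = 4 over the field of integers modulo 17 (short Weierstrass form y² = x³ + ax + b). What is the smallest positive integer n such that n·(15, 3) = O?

2P: tangent at (15, 3): λ = (3·15² + 2)/(2·3) ≡ 14/6. 6⁻¹ ≡ 3 (mod 17), so λ ≡ 14·3 ≡ 8.
  x = λ² - 15 - 15 = 64 - 30 ≡ 0; y = λ·(15 - 0) - 3 ≡ 15. → (0, 15)
3P: (0, 15) + (15, 3). λ = (3 - 15)/(15 - 0) ≡ 5/15 mod 17. 15⁻¹ ≡ 8 (mod 17) since 15·8 = 120 ≡ 1, so λ ≡ 6.
  x = λ² - 0 - 15 = 36 - 15 ≡ 4; y = λ·(0 - 4) - 15 ≡ 12. → (4, 12)
4P: (4, 12) + (15, 3). λ = (3 - 12)/(15 - 4) ≡ 8/11 mod 17. 11⁻¹ ≡ 14 (mod 17), so λ ≡ 10.
  x = λ² - 4 - 15 = 100 - 19 ≡ 13; y = λ·(4 - 13) - 12 ≡ 0. → (13, 0)
5P: (13, 0) + (15, 3). λ = (3 - 0)/(15 - 13) ≡ 3/2 mod 17. 2⁻¹ ≡ 9 (mod 17), so λ ≡ 10.
  x = λ² - 13 - 15 = 100 - 28 ≡ 4; y = λ·(13 - 4) - 0 ≡ 5. → (4, 5)
6P: (4, 5) + (15, 3). λ = (3 - 5)/(15 - 4) ≡ 15/11 mod 17. 11⁻¹ ≡ 14 (mod 17), so λ ≡ 6.
  x = λ² - 4 - 15 = 36 - 19 ≡ 0; y = λ·(4 - 0) - 5 ≡ 2. → (0, 2)
7P: (0, 2) + (15, 3). λ = (3 - 2)/(15 - 0) ≡ 1/15 mod 17. 15⁻¹ ≡ 8 (mod 17), so λ ≡ 8.
  x = λ² - 0 - 15 = 64 - 15 ≡ 15; y = λ·(0 - 15) - 2 ≡ 14. → (15, 14)
8P: (15, 14) + (15, 3): same x and y₁ ≡ -y₂, so the sum is O.
8P = O, so the order is 8.

8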